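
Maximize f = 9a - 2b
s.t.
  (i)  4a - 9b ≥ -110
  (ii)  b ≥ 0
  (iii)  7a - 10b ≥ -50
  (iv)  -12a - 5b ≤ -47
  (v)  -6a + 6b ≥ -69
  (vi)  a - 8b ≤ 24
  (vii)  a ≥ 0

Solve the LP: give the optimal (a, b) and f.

a = 427/10, b = 156/5, maximum f = 3219/10

Extreme points and f = 9a - 2b:
  (650/23, 570/23) → f = 4710/23
  (427/10, 156/5) → f = 3219/10
  (47/12, 0) → f = 141/4
  (23/2, 0) → f = 207/2
  (44/31, 929/155) → f = 122/155

The binding constraints are 4a - 9b = -110 and -6a + 6b = -69.
Solving simultaneously gives a = 427/10, b = 156/5.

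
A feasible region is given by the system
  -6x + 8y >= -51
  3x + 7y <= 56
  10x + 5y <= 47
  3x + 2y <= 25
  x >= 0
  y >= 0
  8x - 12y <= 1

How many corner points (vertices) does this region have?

5

Pairwise boundary intersections that survive every other constraint:
  (49/55, 419/55)
  (0, 8)
  (569/160, 183/80)
  (0, 0)
  (1/8, 0)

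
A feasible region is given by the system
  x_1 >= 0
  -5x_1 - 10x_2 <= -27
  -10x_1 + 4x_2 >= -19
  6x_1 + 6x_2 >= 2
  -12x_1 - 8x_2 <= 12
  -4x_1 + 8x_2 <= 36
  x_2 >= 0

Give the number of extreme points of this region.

4

Intersecting each pair of boundary lines and keeping only the points that satisfy every inequality leaves:
  (0, 27/10)
  (0, 9/2)
  (149/60, 35/24)
  (37/8, 109/16)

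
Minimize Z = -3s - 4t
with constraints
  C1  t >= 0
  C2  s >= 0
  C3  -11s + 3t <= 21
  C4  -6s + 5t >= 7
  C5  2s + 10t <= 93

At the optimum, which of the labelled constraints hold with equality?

Vertices and Z = -3s - 4t:
  (0, 7) → Z = -28
  (0, 7/5) → Z = -28/5
  (69/116, 1065/116) → Z = -4467/116
  (79/14, 286/35) → Z = -3473/70

The minimum is at (79/14, 286/35). Substituting into each constraint, equality holds for C4 and C5; the remaining constraints have slack.

C4 and C5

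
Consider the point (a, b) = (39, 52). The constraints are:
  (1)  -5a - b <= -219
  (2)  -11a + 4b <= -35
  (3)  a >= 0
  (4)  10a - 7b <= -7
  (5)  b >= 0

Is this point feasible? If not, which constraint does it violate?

not feasible — violates (4)

Constraint (4): 10a - 7b = 26, which is not ≤ -7. All other constraints are satisfied.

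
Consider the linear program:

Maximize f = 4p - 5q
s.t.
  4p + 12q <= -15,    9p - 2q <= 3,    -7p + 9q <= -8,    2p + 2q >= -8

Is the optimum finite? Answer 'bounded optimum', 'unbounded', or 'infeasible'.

Feasible corners and f = 4p - 5q:
  (3/58, -147/116) → f = 759/116
  (-13/40, -137/120) → f = 529/120
  (-5/11, -39/11) → f = 175/11
  (-7/4, -9/4) → f = 17/4
The feasible region has finitely many vertices and no improving ray; the maximum is 175/11 at (-5/11, -39/11).

bounded optimum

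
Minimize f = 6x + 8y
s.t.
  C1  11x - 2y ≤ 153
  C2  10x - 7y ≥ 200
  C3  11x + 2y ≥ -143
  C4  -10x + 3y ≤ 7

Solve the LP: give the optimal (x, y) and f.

x = 5/11, y = -74, minimum f = -6482/11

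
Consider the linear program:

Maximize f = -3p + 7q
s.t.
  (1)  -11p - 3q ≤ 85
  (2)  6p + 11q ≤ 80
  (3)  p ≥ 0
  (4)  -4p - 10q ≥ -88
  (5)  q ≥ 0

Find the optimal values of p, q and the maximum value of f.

p = 0, q = 80/11, maximum f = 560/11

Corner points and f = -3p + 7q:
  (0, 80/11) → f = 560/11
  (40/3, 0) → f = -40
  (0, 0) → f = 0

At the optimal vertex, 6p + 11q = 80 and p = 0.
Solving simultaneously gives p = 0, q = 80/11.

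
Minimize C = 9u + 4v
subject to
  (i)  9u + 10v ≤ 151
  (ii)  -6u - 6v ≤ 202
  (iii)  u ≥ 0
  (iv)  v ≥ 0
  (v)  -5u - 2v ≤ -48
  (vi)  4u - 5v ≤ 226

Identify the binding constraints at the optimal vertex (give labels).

(iv) and (v)

Corner points and C = 9u + 4v:
  (151/9, 0) → C = 151
  (89/16, 323/32) → C = 1447/16
  (48/5, 0) → C = 432/5

The minimum is at (48/5, 0). Substituting into each constraint, equality holds for (iv) and (v); the remaining constraints have slack.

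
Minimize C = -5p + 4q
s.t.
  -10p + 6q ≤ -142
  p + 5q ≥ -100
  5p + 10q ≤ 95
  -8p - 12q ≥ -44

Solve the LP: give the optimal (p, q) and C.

Vertices and C = -5p + 4q:
  (55/28, -571/28) → C = -2559/28
  (82/7, -29/7) → C = -526/7
  (355/7, -211/7) → C = -2619/7

p = 355/7, q = -211/7, minimum C = -2619/7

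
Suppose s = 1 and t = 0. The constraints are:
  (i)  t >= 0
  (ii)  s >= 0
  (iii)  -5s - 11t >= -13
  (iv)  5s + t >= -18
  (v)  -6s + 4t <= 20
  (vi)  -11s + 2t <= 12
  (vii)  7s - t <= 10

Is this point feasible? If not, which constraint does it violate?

feasible

(i): 0 ≥ 0 ✓
(ii): 1 ≥ 0 ✓
(iii): -5 ≥ -13 ✓
(iv): 5 ≥ -18 ✓
(v): -6 ≤ 20 ✓
(vi): -11 ≤ 12 ✓
(vii): 7 ≤ 10 ✓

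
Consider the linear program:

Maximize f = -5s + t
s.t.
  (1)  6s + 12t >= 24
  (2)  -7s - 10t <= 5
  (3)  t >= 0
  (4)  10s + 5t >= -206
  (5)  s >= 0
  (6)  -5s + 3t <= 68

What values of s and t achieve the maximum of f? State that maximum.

s = 0, t = 68/3, maximum f = 68/3

Extreme points and f = -5s + t:
  (4, 0) → f = -20
  (0, 2) → f = 2
  (0, 68/3) → f = 68/3
The feasible region is unbounded (it extends along (1, 0), (3, 5)), but f strictly decreases along every unbounded feasible direction, so there is no improving ray and the maximum is attained at a vertex.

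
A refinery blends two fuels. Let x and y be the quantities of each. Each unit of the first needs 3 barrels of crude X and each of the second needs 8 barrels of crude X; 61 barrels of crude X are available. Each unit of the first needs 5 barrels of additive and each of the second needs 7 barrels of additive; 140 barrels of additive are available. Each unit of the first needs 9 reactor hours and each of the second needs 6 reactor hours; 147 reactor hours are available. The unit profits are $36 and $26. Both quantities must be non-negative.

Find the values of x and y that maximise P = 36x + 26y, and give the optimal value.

x = 15, y = 2, maximum P = 592

At the optimal vertex, 3x + 8y = 61 and 9x + 6y = 147.
Solving simultaneously gives x = 15, y = 2.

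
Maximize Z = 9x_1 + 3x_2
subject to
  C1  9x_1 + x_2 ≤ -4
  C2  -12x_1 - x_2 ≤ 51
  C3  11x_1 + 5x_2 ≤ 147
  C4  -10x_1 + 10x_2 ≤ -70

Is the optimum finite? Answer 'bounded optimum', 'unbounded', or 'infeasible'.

bounded optimum

Extreme points and Z = 9x_1 + 3x_2:
  (3/10, -67/10) → Z = -87/5
  (-44/13, -135/13) → Z = -801/13
The feasible region has finitely many vertices and no improving ray; the maximum is -87/5 at (3/10, -67/10).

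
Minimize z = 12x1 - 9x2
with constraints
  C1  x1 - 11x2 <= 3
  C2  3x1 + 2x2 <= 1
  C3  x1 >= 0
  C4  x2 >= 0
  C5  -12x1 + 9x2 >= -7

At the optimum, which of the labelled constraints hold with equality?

Corner points and z = 12x1 - 9x2:
  (0, 1/2) → z = -9/2
  (1/3, 0) → z = 4
  (0, 0) → z = 0

The minimum is at (0, 1/2). Substituting into each constraint, equality holds for C2 and C3; the remaining constraints have slack.

C2 and C3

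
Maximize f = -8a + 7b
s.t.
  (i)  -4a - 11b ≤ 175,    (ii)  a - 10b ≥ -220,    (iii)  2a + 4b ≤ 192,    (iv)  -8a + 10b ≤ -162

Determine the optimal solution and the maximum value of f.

a = 1/4, b = -16, maximum f = -114

Extreme points and f = -8a + 7b:
  (1406/3, -559/3) → f = -15161/3
  (1/4, -16) → f = -114
  (642/13, 303/13) → f = -3015/13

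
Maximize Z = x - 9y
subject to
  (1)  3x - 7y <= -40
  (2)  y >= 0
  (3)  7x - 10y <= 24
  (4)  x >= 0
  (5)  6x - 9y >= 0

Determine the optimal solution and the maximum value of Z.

x = 24, y = 16, maximum Z = -120

Extreme points and Z = x - 9y:
  (568/19, 352/19) → Z = -2600/19
  (24, 16) → Z = -120
  (72, 48) → Z = -360

The binding constraints are 3x - 7y = -40 and 6x - 9y = 0.
Solving simultaneously gives x = 24, y = 16.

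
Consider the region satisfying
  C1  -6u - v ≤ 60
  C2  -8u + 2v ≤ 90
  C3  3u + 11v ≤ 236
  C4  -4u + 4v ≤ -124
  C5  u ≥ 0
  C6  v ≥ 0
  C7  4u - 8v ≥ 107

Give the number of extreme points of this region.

Pairwise boundary intersections that survive every other constraint:
  (236/3, 0)
  (3065/68, 623/68)
  (31, 0)
  (141/4, 17/4)

4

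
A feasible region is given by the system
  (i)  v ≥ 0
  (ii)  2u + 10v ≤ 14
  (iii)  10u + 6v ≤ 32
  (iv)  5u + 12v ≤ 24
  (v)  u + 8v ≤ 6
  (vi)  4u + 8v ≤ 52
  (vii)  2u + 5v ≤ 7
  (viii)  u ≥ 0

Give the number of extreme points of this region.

5

Intersecting each pair of boundary lines and keeping only the points that satisfy every inequality leaves:
  (16/5, 0)
  (0, 0)
  (59/19, 3/19)
  (26/11, 5/11)
  (0, 3/4)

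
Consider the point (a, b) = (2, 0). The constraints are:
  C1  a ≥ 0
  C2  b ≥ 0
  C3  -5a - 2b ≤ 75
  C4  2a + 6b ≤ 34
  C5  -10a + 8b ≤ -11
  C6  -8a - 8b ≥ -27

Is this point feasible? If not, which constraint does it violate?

feasible

C1: 2 ≥ 0 ✓
C2: 0 ≥ 0 ✓
C3: -10 ≤ 75 ✓
C4: 4 ≤ 34 ✓
C5: -20 ≤ -11 ✓
C6: -16 ≥ -27 ✓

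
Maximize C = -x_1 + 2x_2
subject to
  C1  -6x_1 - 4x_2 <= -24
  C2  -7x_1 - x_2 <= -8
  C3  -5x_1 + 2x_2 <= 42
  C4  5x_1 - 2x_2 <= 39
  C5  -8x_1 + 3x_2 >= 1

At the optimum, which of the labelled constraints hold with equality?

Corner points and C = -x_1 + 2x_2:
  (4/11, 60/11) → C = 116/11
  (34/25, 99/25) → C = 164/25
  (-26/19, 334/19) → C = 694/19
  (124, 331) → C = 538

The maximum is at (124, 331). Substituting into each constraint, equality holds for C3 and C5; the remaining constraints have slack.

C3 and C5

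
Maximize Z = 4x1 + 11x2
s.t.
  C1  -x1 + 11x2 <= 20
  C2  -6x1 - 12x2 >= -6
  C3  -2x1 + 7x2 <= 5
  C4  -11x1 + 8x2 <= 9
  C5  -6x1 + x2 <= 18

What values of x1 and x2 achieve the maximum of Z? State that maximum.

x1 = -3/11, x2 = 7/11, maximum Z = 65/11

Extreme points and Z = 4x1 + 11x2:
  (-3/11, 7/11) → Z = 65/11
  (-23/61, 37/61) → Z = 315/61
  (-135/37, -144/37) → Z = -2124/37
The feasible region is unbounded (it extends along (2, -1), (-1, -6)), but Z strictly decreases along every unbounded feasible direction, so there is no improving ray and the maximum is attained at a vertex.

The binding constraints are -6x1 - 12x2 = -6 and -2x1 + 7x2 = 5.
Solving simultaneously gives x1 = -3/11, x2 = 7/11.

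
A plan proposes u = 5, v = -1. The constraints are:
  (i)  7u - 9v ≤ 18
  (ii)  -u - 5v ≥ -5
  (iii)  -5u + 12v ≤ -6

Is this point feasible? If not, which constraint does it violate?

not feasible — violates (i)

Constraint (i): 7u - 9v = 44, which is not ≤ 18. All other constraints are satisfied.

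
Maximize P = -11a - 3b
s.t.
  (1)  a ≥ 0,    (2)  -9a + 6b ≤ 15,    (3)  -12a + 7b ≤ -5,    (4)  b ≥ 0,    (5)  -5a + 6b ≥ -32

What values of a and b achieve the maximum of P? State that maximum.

Corner points and P = -11a - 3b:
  (15, 25) → P = -240
  (5/12, 0) → P = -55/12
  (32/5, 0) → P = -352/5
The feasible region is unbounded (it extends along (6, 5), (2, 3)), but P strictly decreases along every unbounded feasible direction, so there is no improving ray and the maximum is attained at a vertex.

a = 5/12, b = 0, maximum P = -55/12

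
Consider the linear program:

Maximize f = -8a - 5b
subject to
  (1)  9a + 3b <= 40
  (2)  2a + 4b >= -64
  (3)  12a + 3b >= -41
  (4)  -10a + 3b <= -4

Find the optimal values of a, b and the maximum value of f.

Vertices and f = -8a - 5b:
  (176/15, -328/15) → f = 232/15
  (44/19, 364/57) → f = -2876/57
  (2/3, -49/3) → f = 229/3
  (-37/22, -229/33) → f = 1589/33

At the optimal vertex, 2a + 4b = -64 and 12a + 3b = -41.
Solving simultaneously gives a = 2/3, b = -49/3.

a = 2/3, b = -49/3, maximum f = 229/3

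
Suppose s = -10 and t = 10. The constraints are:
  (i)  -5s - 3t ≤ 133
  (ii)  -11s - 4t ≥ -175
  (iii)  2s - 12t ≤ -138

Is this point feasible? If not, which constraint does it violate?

(i): 20 ≤ 133 ✓
(ii): 70 ≥ -175 ✓
(iii): -140 ≤ -138 ✓

feasible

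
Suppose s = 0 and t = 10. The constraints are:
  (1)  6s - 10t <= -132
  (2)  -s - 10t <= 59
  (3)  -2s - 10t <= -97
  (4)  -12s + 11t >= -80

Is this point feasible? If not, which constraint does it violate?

not feasible — violates (1)

Constraint (1): 6s - 10t = -100, which is not ≤ -132. All other constraints are satisfied.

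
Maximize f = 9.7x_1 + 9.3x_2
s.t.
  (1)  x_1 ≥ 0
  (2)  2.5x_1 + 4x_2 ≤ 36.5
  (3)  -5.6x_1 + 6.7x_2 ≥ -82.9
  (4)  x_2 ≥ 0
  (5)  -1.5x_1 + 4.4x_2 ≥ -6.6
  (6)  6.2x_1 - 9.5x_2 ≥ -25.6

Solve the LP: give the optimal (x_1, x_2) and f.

Vertices and f = 9.7x_1 + 9.3x_2:
  (0, 0) → f = 0
  (0, 256/95) → f = 11904/475
  (11, 9/4) → f = 1021/8
  (4887/971, 5806/971) → f = 1013997/9710
  (22/5, 0) → f = 1067/25

The optimum lies where 2.5x_1 + 4x_2 = 36.5 and -1.5x_1 + 4.4x_2 = -6.6.
Solving simultaneously gives x_1 = 11, x_2 = 9/4.

x_1 = 11, x_2 = 2.25, maximum f = 127.625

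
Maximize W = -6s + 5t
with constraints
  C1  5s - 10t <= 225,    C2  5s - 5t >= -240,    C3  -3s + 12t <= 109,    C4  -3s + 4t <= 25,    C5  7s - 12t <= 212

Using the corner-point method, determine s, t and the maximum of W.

s = -115, t = -80, maximum W = 290

Extreme points and W = -6s + 5t:
  (-115, -80) → W = 290
  (-58, -103/2) → W = 181/2
  (17/3, 21/2) → W = 37/2
  (321/4, 1399/48) → W = -16117/48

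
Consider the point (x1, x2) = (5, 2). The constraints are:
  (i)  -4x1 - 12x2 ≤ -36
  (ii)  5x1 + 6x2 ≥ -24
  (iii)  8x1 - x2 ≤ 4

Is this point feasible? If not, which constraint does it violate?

Constraint (iii): 8x1 - x2 = 38, which is not ≤ 4. All other constraints are satisfied.

not feasible — violates (iii)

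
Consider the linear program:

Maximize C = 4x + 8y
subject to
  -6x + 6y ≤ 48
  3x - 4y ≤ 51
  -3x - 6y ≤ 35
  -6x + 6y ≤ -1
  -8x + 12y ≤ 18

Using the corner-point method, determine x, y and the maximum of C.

x = 171, y = 231/2, maximum C = 1608

Feasible corners and C = 4x + 8y:
  (83/15, -43/5) → C = -140/3
  (171, 231/2) → C = 1608
  (-34/9, -71/18) → C = -140/3
  (5, 29/6) → C = 176/3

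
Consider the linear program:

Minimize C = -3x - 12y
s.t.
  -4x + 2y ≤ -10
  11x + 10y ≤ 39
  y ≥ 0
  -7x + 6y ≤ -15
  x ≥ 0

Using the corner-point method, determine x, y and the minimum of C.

Extreme points and C = -3x - 12y:
  (89/31, 23/31) → C = -543/31
  (5/2, 0) → C = -15/2
  (39/11, 0) → C = -117/11

x = 89/31, y = 23/31, minimum C = -543/31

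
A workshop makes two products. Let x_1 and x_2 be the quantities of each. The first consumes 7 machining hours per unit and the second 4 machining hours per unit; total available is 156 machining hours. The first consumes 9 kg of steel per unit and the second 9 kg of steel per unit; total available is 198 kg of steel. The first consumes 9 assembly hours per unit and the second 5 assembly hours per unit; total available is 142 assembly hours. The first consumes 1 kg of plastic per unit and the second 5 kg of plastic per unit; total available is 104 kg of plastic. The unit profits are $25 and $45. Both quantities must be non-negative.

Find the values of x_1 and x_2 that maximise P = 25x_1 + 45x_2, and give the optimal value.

x_1 = 3/2, x_2 = 41/2, maximum P = 960

Vertices and P = 25x_1 + 45x_2:
  (0, 0) → P = 0
  (0, 104/5) → P = 936
  (142/9, 0) → P = 3550/9
  (8, 14) → P = 830
  (3/2, 41/2) → P = 960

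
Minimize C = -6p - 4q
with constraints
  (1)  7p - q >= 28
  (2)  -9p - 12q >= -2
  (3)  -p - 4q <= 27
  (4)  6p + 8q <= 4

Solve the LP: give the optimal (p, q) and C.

p = 83/6, q = -245/24, minimum C = -253/6

Vertices and C = -6p - 4q:
  (338/93, -238/93) → C = -1076/93
  (85/29, -217/29) → C = 358/29
  (83/6, -245/24) → C = -253/6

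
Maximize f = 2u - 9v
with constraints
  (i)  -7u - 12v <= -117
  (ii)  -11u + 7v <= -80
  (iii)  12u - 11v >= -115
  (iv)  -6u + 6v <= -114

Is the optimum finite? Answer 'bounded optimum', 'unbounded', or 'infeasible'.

From the feasible point (345/19, -16/19), moving in the direction (12, -7) keeps every constraint satisfied while f increases without bound.

unbounded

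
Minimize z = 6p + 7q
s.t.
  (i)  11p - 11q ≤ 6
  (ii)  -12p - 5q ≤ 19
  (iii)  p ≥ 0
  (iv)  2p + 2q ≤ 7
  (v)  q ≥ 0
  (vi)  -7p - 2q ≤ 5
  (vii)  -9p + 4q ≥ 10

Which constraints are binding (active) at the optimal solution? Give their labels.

(iii) and (vii)

Feasible corners and z = 6p + 7q:
  (0, 7/2) → z = 49/2
  (0, 5/2) → z = 35/2
  (4/13, 83/26) → z = 629/26

The minimum is at (0, 5/2). Substituting into each constraint, equality holds for (iii) and (vii); the remaining constraints have slack.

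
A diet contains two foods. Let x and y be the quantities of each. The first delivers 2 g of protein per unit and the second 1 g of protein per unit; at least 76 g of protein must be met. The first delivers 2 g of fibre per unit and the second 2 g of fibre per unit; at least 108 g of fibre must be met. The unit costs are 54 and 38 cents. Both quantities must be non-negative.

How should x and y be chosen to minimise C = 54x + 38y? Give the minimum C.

Extreme points and C = 54x + 38y:
  (0, 76) → C = 2888
  (54, 0) → C = 2916
  (22, 32) → C = 2404
The feasible region is unbounded (it extends along (0, 1), (1, 0)), but C strictly increases along every unbounded feasible direction, so there is no improving ray and the minimum is attained at a vertex.

x = 22, y = 32, minimum C = 2404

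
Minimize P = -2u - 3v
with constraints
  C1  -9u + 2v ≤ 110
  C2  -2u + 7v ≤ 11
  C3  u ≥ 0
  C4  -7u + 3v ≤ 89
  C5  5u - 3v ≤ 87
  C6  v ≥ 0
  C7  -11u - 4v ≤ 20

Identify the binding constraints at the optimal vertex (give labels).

C2 and C5

Feasible corners and P = -2u - 3v:
  (0, 11/7) → P = -33/7
  (642/29, 229/29) → P = -1971/29
  (0, 0) → P = 0
  (87/5, 0) → P = -174/5

The minimum is at (642/29, 229/29). Substituting into each constraint, equality holds for C2 and C5; the remaining constraints have slack.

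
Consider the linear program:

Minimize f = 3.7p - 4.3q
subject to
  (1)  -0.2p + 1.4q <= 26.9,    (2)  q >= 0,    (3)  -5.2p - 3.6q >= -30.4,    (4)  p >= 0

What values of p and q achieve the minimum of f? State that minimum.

p = 0, q = 76/9, minimum f = -1634/45

Corner points and f = 3.7p - 4.3q:
  (76/13, 0) → f = 1406/65
  (0, 0) → f = 0
  (0, 76/9) → f = -1634/45

The binding constraints are -5.2p - 3.6q = -30.4 and p = 0.
Solving simultaneously gives p = 0, q = 76/9.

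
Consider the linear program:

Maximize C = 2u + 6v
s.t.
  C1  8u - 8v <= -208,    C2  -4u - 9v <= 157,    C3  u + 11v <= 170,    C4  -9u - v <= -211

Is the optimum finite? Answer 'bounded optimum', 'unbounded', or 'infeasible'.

The boundaries 8u - 8v = -208 and -4u - 9v = 157 meet at (-391/13, -53/13), but that point violates -9u - v ≤ -211. Every candidate vertex is excluded by some other constraint, so the feasible region is empty.

infeasible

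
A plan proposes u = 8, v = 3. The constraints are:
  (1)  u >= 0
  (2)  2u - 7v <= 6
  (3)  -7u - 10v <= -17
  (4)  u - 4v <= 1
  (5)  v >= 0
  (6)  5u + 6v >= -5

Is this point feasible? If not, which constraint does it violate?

(1): 8 ≥ 0 ✓
(2): -5 ≤ 6 ✓
(3): -86 ≤ -17 ✓
(4): -4 ≤ 1 ✓
(5): 3 ≥ 0 ✓
(6): 58 ≥ -5 ✓

feasible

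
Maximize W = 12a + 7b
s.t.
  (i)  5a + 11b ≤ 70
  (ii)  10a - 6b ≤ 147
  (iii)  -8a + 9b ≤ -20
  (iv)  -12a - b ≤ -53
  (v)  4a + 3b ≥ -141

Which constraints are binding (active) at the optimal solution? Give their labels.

(i) and (ii)

Extreme points and W = 12a + 7b:
  (291/20, -1/4) → W = 3457/20
  (850/133, 460/133) → W = 13420/133
  (465/82, -617/41) → W = -1529/41
  (497/116, 46/29) → W = 1813/29

The maximum is at (291/20, -1/4). Substituting into each constraint, equality holds for (i) and (ii); the remaining constraints have slack.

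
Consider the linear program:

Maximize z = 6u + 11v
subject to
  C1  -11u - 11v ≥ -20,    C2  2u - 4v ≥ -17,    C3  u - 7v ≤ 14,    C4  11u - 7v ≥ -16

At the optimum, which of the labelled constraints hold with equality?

Corner points and z = 6u + 11v:
  (147/44, -67/44) → z = 145/44
  (-2/11, 2) → z = 230/11
  (-3, -17/7) → z = -313/7

The maximum is at (-2/11, 2). Substituting into each constraint, equality holds for C1 and C4; the remaining constraints have slack.

C1 and C4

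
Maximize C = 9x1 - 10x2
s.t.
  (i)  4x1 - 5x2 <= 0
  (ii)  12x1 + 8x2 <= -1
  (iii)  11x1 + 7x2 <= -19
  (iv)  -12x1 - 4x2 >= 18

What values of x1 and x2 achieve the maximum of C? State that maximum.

The feasible region is unbounded (it extends along (-2, 3), (-5, -4)), but C strictly decreases along every unbounded feasible direction, so there is no improving ray and the maximum is attained at a vertex.

The binding constraints are 4x1 - 5x2 = 0 and -12x1 - 4x2 = 18.
Solving simultaneously gives x1 = -45/38, x2 = -18/19.

x1 = -45/38, x2 = -18/19, maximum C = -45/38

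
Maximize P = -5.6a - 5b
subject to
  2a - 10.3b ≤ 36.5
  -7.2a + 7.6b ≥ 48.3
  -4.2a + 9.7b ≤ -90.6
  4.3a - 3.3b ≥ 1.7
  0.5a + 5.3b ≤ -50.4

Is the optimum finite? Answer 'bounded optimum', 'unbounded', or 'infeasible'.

infeasible

The boundaries 4.3a - 3.3b = 1.7 and 0.5a + 5.3b = -50.4 meet at (-15731/2444, -21757/2444), but that point violates 2a - 10.3b ≤ 36.5. Every candidate vertex is excluded by some other constraint, so the feasible region is empty.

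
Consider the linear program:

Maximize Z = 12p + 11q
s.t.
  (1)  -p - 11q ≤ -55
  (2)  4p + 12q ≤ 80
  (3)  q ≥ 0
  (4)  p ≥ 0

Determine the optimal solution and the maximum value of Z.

p = 55/8, q = 35/8, maximum Z = 1045/8

Feasible corners and Z = 12p + 11q:
  (55/8, 35/8) → Z = 1045/8
  (0, 5) → Z = 55
  (0, 20/3) → Z = 220/3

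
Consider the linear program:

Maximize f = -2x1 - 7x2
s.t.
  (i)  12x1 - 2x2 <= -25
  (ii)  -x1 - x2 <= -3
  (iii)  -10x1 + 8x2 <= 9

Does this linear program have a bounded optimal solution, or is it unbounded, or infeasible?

infeasible

The boundaries 12x1 - 2x2 = -25 and -x1 - x2 = -3 meet at (-19/14, 61/14), but that point violates -10x1 + 8x2 ≤ 9. Every candidate vertex is excluded by some other constraint, so the feasible region is empty.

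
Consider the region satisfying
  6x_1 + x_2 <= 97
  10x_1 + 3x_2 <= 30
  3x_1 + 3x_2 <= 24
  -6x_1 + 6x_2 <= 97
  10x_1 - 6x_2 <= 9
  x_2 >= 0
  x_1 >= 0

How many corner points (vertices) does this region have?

Of the 21 pairwise boundary intersections, those satisfying every inequality are:
  (6/7, 50/7)
  (23/10, 7/3)
  (0, 8)
  (9/10, 0)
  (0, 0)

5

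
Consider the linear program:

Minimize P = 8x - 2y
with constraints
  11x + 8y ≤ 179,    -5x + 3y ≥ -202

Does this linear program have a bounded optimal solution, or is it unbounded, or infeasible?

From the feasible point (2153/73, -1327/73), moving in the direction (-3, -5) keeps every constraint satisfied while P decreases without bound.

unbounded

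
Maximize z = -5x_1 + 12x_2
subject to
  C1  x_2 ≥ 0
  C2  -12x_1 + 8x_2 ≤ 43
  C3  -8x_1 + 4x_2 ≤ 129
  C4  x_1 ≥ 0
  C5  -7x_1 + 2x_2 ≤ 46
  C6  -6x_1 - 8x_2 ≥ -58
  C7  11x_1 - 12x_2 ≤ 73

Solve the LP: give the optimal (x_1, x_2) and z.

x_1 = 5/6, x_2 = 53/8, maximum z = 226/3

The binding constraints are -12x_1 + 8x_2 = 43 and -6x_1 - 8x_2 = -58.
Solving simultaneously gives x_1 = 5/6, x_2 = 53/8.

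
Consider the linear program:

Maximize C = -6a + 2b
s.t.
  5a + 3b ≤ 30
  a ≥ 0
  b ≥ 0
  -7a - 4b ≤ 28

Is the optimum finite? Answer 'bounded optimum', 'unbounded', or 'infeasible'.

bounded optimum

Feasible corners and C = -6a + 2b:
  (0, 10) → C = 20
  (6, 0) → C = -36
  (0, 0) → C = 0
The feasible region has finitely many vertices and no improving ray; the maximum is 20 at (0, 10).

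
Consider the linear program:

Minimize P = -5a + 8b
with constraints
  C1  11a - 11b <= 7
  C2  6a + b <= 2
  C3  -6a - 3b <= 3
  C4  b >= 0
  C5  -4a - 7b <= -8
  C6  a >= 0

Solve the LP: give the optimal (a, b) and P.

Extreme points and P = -5a + 8b:
  (3/19, 20/19) → P = 145/19
  (0, 2) → P = 16
  (0, 8/7) → P = 64/7

The binding constraints are 6a + b = 2 and -4a - 7b = -8.
Solving simultaneously gives a = 3/19, b = 20/19.

a = 3/19, b = 20/19, minimum P = 145/19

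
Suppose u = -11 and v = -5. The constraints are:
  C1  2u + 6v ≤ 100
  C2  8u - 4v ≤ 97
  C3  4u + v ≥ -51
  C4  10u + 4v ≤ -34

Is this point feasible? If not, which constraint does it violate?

C1: -52 ≤ 100 ✓
C2: -68 ≤ 97 ✓
C3: -49 ≥ -51 ✓
C4: -130 ≤ -34 ✓

feasible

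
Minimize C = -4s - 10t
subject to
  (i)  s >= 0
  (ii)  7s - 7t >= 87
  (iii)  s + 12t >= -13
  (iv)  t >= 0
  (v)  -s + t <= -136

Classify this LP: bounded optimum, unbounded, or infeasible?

unbounded

From the feasible point (136, 0), moving in the direction (7, 7) keeps every constraint satisfied while C decreases without bound.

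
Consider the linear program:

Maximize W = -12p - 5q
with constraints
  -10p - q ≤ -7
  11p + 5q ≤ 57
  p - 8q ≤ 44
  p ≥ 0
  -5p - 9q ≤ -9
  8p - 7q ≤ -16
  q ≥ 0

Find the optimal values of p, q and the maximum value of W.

p = 11/26, q = 36/13, maximum W = -246/13

Extreme points and W = -12p - 5q:
  (0, 7) → W = -35
  (11/26, 36/13) → W = -246/13
  (0, 57/5) → W = -57
  (319/117, 632/117) → W = -6988/117

The binding constraints are -10p - q = -7 and 8p - 7q = -16.
Solving simultaneously gives p = 11/26, q = 36/13.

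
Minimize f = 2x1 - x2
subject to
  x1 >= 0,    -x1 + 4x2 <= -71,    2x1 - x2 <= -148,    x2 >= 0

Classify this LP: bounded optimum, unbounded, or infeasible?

infeasible

The boundaries x1 = 0 and 2x1 - x2 = -148 meet at (0, 148), but that point violates -x1 + 4x2 ≤ -71. Every candidate vertex is excluded by some other constraint, so the feasible region is empty.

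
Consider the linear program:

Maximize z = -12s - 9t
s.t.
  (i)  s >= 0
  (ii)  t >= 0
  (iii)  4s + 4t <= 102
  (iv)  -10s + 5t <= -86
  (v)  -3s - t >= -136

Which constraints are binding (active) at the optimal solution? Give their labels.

Feasible corners and z = -12s - 9t:
  (51/2, 0) → z = -306
  (43/5, 0) → z = -516/5
  (427/30, 169/15) → z = -1361/5

The maximum is at (43/5, 0). Substituting into each constraint, equality holds for (ii) and (iv); the remaining constraints have slack.

(ii) and (iv)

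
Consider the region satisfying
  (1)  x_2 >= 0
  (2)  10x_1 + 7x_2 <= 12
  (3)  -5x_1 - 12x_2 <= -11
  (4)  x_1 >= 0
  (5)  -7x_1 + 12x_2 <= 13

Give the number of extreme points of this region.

4

Pairwise boundary intersections that survive every other constraint:
  (67/85, 10/17)
  (53/169, 214/169)
  (0, 11/12)
  (0, 13/12)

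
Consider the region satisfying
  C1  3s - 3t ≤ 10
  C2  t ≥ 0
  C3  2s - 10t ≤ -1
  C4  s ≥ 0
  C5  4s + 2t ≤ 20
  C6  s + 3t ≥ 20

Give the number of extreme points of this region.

Intersecting each pair of boundary lines and keeping only the points that satisfy every inequality leaves:
  (0, 10)
  (0, 20/3)
  (2, 6)

3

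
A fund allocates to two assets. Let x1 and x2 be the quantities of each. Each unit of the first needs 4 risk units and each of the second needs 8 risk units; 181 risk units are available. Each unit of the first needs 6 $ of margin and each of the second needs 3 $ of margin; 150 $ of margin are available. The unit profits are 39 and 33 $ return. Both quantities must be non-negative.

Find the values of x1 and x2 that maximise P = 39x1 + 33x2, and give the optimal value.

Feasible corners and P = 39x1 + 33x2:
  (0, 0) → P = 0
  (0, 181/8) → P = 5973/8
  (25, 0) → P = 975
  (73/4, 27/2) → P = 4629/4

x1 = 73/4, x2 = 27/2, maximum P = 4629/4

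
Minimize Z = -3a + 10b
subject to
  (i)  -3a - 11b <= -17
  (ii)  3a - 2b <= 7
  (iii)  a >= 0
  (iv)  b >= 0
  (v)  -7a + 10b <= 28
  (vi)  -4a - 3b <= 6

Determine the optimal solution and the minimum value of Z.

Extreme points and Z = -3a + 10b:
  (37/13, 10/13) → Z = -11/13
  (0, 17/11) → Z = 170/11
  (63/8, 133/16) → Z = 119/2
  (0, 14/5) → Z = 28

At the optimal vertex, -3a - 11b = -17 and 3a - 2b = 7.
Solving simultaneously gives a = 37/13, b = 10/13.

a = 37/13, b = 10/13, minimum Z = -11/13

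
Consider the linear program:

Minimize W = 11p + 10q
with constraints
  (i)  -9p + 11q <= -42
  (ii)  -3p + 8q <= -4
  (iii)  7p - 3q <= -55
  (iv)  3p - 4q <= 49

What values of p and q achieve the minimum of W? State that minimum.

Feasible corners and W = 11p + 10q:
  (-731/50, -789/50) → W = -15931/50
  (-371/3, -105) → W = -7231/3
  (-367/19, -508/19) → W = -9117/19

p = -371/3, q = -105, minimum W = -7231/3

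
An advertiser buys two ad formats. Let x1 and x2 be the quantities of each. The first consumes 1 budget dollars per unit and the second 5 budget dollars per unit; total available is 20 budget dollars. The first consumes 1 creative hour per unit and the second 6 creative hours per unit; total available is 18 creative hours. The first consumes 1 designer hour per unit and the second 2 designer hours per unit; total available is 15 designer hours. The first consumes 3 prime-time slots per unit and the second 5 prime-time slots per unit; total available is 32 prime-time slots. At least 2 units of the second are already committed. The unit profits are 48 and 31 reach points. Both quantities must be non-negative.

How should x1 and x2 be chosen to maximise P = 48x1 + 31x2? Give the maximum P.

Corner points and P = 48x1 + 31x2:
  (0, 3) → P = 93
  (0, 2) → P = 62
  (6, 2) → P = 350

At the optimal vertex, x1 + 6x2 = 18 and x2 = 2.
Solving simultaneously gives x1 = 6, x2 = 2.

x1 = 6, x2 = 2, maximum P = 350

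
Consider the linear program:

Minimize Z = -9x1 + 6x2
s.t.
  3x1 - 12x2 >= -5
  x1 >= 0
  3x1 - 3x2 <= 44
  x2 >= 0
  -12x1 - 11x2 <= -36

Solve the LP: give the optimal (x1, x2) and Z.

x1 = 181/9, x2 = 49/9, minimum Z = -445/3

Extreme points and Z = -9x1 + 6x2:
  (181/9, 49/9) → Z = -445/3
  (377/177, 56/59) → Z = -795/59
  (44/3, 0) → Z = -132
  (3, 0) → Z = -27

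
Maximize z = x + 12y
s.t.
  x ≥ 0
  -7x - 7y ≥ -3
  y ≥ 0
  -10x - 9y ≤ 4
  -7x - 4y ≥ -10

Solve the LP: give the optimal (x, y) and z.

x = 0, y = 3/7, maximum z = 36/7

Extreme points and z = x + 12y:
  (0, 3/7) → z = 36/7
  (0, 0) → z = 0
  (3/7, 0) → z = 3/7

The binding constraints are x = 0 and -7x - 7y = -3.
Solving simultaneously gives x = 0, y = 3/7.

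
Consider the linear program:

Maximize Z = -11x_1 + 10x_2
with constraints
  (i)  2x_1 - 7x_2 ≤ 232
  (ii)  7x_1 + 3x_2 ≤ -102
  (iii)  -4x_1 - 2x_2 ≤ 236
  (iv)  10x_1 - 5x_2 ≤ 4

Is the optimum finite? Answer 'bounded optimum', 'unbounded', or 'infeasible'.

From the feasible point (-297/8, -175/4), moving in the direction (-2, 4) keeps every constraint satisfied while Z increases without bound.

unbounded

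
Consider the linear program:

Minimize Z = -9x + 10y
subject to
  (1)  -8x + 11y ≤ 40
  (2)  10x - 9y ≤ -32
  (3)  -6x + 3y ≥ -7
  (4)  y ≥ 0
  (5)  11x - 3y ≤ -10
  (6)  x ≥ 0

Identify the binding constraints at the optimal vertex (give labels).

(2) and (6)

Feasible corners and Z = -9x + 10y:
  (10/97, 360/97) → Z = 3510/97
  (0, 40/11) → Z = 400/11
  (2/23, 84/23) → Z = 822/23
  (0, 32/9) → Z = 320/9

The minimum is at (0, 32/9). Substituting into each constraint, equality holds for (2) and (6); the remaining constraints have slack.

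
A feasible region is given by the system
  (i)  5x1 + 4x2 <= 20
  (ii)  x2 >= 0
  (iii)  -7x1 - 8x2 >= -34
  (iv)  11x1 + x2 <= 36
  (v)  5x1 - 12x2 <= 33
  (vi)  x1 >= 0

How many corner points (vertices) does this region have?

Pairwise boundary intersections that survive every other constraint:
  (2, 5/2)
  (124/39, 40/39)
  (36/11, 0)
  (0, 0)
  (0, 17/4)

5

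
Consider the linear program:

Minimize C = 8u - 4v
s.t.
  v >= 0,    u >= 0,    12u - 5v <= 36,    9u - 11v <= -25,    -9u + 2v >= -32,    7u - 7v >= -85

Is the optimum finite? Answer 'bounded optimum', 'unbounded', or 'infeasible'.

Vertices and C = 8u - 4v:
  (0, 25/11) → C = -100/11
  (0, 85/7) → C = -340/7
  (134/27, 19/3) → C = 388/27
  (394/49, 989/49) → C = -804/49
The feasible region has finitely many vertices and no improving ray; the minimum is -340/7 at (0, 85/7).

bounded optimum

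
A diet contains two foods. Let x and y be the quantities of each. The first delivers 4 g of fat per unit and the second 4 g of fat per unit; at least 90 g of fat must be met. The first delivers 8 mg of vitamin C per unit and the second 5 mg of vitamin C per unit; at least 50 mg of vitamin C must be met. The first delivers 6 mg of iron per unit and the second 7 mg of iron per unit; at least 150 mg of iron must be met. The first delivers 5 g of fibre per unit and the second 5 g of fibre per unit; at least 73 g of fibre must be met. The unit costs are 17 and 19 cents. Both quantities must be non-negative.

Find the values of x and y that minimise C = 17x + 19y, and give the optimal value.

x = 15/2, y = 15, minimum C = 825/2

Vertices and C = 17x + 19y:
  (0, 45/2) → C = 855/2
  (25, 0) → C = 425
  (15/2, 15) → C = 825/2
The feasible region is unbounded (it extends along (0, 1), (1, 0)), but C strictly increases along every unbounded feasible direction, so there is no improving ray and the minimum is attained at a vertex.

The optimum lies where 4x + 4y = 90 and 6x + 7y = 150.
Solving simultaneously gives x = 15/2, y = 15.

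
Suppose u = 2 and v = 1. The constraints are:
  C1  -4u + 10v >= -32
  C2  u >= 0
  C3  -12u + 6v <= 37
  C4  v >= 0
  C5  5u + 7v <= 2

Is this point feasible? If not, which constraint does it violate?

Constraint C5: 5u + 7v = 17, which is not ≤ 2. All other constraints are satisfied.

not feasible — violates C5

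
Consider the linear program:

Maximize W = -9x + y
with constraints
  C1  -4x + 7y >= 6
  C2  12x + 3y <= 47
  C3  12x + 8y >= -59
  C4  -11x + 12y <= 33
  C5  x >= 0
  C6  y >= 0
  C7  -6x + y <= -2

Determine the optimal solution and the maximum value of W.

x = 10/19, y = 22/19, maximum W = -68/19

The optimum lies where -4x + 7y = 6 and -6x + y = -2.
Solving simultaneously gives x = 10/19, y = 22/19.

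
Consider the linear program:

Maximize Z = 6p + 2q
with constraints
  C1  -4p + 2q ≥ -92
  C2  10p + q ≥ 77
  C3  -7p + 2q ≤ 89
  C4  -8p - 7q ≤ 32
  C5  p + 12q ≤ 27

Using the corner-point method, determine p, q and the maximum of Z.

Corner points and Z = 6p + 2q:
  (145/11, -216/11) → Z = 438/11
  (579/25, 8/25) → Z = 698/5
  (571/62, -468/31) → Z = 777/31
  (897/119, 193/119) → Z = 824/17

At the optimal vertex, -4p + 2q = -92 and p + 12q = 27.
Solving simultaneously gives p = 579/25, q = 8/25.

p = 579/25, q = 8/25, maximum Z = 698/5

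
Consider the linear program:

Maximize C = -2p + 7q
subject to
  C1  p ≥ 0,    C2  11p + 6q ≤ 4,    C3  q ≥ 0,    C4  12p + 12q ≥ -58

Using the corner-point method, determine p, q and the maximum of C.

p = 0, q = 2/3, maximum C = 14/3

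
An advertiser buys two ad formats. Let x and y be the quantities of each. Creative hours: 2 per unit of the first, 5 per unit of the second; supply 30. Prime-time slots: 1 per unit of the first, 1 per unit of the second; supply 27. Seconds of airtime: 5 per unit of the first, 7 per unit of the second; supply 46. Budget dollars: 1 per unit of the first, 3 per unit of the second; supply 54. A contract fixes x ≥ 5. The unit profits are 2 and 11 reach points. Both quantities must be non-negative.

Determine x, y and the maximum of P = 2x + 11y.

x = 5, y = 3, maximum P = 43

The optimum lies where 5x + 7y = 46 and x = 5.
Solving simultaneously gives x = 5, y = 3.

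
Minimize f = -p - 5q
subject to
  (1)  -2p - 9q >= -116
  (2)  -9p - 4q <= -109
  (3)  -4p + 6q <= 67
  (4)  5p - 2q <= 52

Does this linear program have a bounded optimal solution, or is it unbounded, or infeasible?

Feasible corners and f = -p - 5q:
  (517/73, 826/73) → f = -4647/73
  (100/7, 68/7) → f = -440/7
  (213/19, 77/38) → f = -811/38
The feasible region has finitely many vertices and no improving ray; the minimum is -4647/73 at (517/73, 826/73).

bounded optimum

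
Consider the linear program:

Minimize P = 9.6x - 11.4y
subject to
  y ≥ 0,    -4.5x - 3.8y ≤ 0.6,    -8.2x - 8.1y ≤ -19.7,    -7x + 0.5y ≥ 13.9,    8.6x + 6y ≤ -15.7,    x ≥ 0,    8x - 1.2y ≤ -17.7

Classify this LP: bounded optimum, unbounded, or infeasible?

infeasible

The boundaries -4.5x - 3.8y = 0.6 and -8.2x - 8.1y = -19.7 meet at (-7972/529, 9357/529), but that point violates x ≥ 0. Every candidate vertex is excluded by some other constraint, so the feasible region is empty.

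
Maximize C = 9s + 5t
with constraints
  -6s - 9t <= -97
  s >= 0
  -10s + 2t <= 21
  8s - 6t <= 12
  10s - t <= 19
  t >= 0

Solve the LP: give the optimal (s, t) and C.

s = 59/10, t = 40, maximum C = 2531/10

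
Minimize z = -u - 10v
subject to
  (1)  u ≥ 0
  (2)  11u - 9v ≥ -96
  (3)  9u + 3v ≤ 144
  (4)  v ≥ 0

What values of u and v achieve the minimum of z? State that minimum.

u = 168/19, v = 408/19, minimum z = -4248/19

Corner points and z = -u - 10v:
  (0, 32/3) → z = -320/3
  (0, 0) → z = 0
  (168/19, 408/19) → z = -4248/19
  (16, 0) → z = -16

The optimum lies where 11u - 9v = -96 and 9u + 3v = 144.
Solving simultaneously gives u = 168/19, v = 408/19.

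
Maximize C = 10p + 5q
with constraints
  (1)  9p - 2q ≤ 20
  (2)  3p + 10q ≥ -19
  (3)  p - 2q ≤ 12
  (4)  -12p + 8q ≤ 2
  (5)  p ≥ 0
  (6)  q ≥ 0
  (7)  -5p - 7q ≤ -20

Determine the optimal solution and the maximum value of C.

p = 41/12, q = 43/8, maximum C = 1465/24

Extreme points and C = 10p + 5q:
  (41/12, 43/8) → C = 1465/24
  (180/73, 80/73) → C = 2200/73
  (73/62, 125/62) → C = 1355/62

The optimum lies where 9p - 2q = 20 and -12p + 8q = 2.
Solving simultaneously gives p = 41/12, q = 43/8.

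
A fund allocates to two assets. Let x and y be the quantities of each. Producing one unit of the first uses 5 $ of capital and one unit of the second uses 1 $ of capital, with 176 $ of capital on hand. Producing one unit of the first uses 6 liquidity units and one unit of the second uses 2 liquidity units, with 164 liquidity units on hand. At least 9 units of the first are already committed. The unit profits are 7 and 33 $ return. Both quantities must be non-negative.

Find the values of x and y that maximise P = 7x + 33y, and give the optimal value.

Corner points and P = 7x + 33y:
  (82/3, 0) → P = 574/3
  (9, 0) → P = 63
  (9, 55) → P = 1878

The optimum lies where 6x + 2y = 164 and x = 9.
Solving simultaneously gives x = 9, y = 55.

x = 9, y = 55, maximum P = 1878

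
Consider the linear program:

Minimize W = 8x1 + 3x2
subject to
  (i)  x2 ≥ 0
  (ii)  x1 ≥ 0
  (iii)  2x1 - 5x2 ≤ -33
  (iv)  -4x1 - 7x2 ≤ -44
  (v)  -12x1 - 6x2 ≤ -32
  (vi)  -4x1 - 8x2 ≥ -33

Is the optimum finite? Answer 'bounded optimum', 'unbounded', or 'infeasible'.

The boundaries x1 = 0 and 2x1 - 5x2 = -33 meet at (0, 33/5), but that point violates -4x1 - 8x2 ≥ -33. Every candidate vertex is excluded by some other constraint, so the feasible region is empty.

infeasible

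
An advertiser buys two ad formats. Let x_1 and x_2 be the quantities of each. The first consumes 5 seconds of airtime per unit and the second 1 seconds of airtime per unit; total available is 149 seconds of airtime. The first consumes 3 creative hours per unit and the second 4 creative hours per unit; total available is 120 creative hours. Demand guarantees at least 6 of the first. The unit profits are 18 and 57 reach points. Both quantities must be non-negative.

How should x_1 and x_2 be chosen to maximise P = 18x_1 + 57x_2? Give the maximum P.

x_1 = 6, x_2 = 51/2, maximum P = 3123/2

Feasible corners and P = 18x_1 + 57x_2:
  (149/5, 0) → P = 2682/5
  (6, 0) → P = 108
  (28, 9) → P = 1017
  (6, 51/2) → P = 3123/2

The binding constraints are 3x_1 + 4x_2 = 120 and x_1 = 6.
Solving simultaneously gives x_1 = 6, x_2 = 51/2.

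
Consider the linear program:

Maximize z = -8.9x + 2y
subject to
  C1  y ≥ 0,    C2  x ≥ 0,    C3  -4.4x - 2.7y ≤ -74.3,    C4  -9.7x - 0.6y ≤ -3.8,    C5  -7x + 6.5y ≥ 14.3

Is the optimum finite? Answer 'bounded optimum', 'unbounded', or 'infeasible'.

From the feasible point (0, 743/27), moving in the direction (0, 1) keeps every constraint satisfied while z increases without bound.

unbounded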